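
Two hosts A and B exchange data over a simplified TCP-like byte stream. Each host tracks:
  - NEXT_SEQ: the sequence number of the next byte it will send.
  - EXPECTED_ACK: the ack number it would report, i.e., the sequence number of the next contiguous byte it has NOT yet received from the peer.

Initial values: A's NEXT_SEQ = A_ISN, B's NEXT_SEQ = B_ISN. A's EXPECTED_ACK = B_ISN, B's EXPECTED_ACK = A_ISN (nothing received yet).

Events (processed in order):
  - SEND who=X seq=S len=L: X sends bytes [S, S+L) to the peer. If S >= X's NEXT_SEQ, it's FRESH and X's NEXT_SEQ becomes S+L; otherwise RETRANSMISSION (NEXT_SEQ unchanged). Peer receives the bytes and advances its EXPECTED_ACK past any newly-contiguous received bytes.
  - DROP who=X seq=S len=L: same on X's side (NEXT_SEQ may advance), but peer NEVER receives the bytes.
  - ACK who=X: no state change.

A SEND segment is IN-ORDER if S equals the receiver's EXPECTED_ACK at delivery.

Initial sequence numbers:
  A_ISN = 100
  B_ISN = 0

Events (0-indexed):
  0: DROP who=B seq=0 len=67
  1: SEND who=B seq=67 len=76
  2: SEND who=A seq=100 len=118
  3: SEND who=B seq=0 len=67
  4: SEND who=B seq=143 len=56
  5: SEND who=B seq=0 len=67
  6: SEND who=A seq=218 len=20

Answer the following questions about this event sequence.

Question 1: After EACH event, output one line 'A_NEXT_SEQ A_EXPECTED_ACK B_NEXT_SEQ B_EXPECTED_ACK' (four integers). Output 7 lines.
100 0 67 100
100 0 143 100
218 0 143 218
218 143 143 218
218 199 199 218
218 199 199 218
238 199 199 238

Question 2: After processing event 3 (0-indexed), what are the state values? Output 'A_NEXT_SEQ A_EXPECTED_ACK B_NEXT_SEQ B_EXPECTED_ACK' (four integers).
After event 0: A_seq=100 A_ack=0 B_seq=67 B_ack=100
After event 1: A_seq=100 A_ack=0 B_seq=143 B_ack=100
After event 2: A_seq=218 A_ack=0 B_seq=143 B_ack=218
After event 3: A_seq=218 A_ack=143 B_seq=143 B_ack=218

218 143 143 218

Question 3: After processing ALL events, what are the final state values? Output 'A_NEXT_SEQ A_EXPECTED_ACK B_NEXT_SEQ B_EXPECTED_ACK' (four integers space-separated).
Answer: 238 199 199 238

Derivation:
After event 0: A_seq=100 A_ack=0 B_seq=67 B_ack=100
After event 1: A_seq=100 A_ack=0 B_seq=143 B_ack=100
After event 2: A_seq=218 A_ack=0 B_seq=143 B_ack=218
After event 3: A_seq=218 A_ack=143 B_seq=143 B_ack=218
After event 4: A_seq=218 A_ack=199 B_seq=199 B_ack=218
After event 5: A_seq=218 A_ack=199 B_seq=199 B_ack=218
After event 6: A_seq=238 A_ack=199 B_seq=199 B_ack=238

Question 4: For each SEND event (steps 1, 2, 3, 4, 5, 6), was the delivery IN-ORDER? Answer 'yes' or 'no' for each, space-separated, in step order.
Step 1: SEND seq=67 -> out-of-order
Step 2: SEND seq=100 -> in-order
Step 3: SEND seq=0 -> in-order
Step 4: SEND seq=143 -> in-order
Step 5: SEND seq=0 -> out-of-order
Step 6: SEND seq=218 -> in-order

Answer: no yes yes yes no yes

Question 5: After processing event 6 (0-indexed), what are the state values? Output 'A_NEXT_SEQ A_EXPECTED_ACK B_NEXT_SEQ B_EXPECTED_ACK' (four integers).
After event 0: A_seq=100 A_ack=0 B_seq=67 B_ack=100
After event 1: A_seq=100 A_ack=0 B_seq=143 B_ack=100
After event 2: A_seq=218 A_ack=0 B_seq=143 B_ack=218
After event 3: A_seq=218 A_ack=143 B_seq=143 B_ack=218
After event 4: A_seq=218 A_ack=199 B_seq=199 B_ack=218
After event 5: A_seq=218 A_ack=199 B_seq=199 B_ack=218
After event 6: A_seq=238 A_ack=199 B_seq=199 B_ack=238

238 199 199 238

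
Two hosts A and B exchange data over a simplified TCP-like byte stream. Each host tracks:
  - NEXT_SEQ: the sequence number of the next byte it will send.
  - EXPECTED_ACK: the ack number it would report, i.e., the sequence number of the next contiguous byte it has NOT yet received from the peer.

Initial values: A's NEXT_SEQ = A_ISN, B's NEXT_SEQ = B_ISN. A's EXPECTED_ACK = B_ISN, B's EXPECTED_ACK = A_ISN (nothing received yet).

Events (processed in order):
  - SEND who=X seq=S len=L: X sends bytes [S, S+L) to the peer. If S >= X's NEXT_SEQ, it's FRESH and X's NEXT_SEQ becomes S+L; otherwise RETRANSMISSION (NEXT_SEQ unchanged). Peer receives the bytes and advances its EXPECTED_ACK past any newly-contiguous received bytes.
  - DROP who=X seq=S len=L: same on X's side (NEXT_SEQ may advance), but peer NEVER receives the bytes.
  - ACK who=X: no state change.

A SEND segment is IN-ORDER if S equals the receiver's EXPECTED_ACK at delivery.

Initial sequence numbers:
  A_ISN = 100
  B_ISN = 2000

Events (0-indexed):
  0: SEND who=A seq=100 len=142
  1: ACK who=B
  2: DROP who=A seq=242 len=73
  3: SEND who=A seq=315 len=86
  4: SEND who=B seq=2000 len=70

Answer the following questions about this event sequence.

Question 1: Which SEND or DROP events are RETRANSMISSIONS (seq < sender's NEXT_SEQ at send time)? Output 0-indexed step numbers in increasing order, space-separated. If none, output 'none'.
Step 0: SEND seq=100 -> fresh
Step 2: DROP seq=242 -> fresh
Step 3: SEND seq=315 -> fresh
Step 4: SEND seq=2000 -> fresh

Answer: none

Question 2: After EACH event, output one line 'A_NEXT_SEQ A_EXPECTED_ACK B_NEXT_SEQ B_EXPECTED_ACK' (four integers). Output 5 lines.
242 2000 2000 242
242 2000 2000 242
315 2000 2000 242
401 2000 2000 242
401 2070 2070 242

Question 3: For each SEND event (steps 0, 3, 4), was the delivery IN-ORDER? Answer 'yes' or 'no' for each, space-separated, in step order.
Answer: yes no yes

Derivation:
Step 0: SEND seq=100 -> in-order
Step 3: SEND seq=315 -> out-of-order
Step 4: SEND seq=2000 -> in-order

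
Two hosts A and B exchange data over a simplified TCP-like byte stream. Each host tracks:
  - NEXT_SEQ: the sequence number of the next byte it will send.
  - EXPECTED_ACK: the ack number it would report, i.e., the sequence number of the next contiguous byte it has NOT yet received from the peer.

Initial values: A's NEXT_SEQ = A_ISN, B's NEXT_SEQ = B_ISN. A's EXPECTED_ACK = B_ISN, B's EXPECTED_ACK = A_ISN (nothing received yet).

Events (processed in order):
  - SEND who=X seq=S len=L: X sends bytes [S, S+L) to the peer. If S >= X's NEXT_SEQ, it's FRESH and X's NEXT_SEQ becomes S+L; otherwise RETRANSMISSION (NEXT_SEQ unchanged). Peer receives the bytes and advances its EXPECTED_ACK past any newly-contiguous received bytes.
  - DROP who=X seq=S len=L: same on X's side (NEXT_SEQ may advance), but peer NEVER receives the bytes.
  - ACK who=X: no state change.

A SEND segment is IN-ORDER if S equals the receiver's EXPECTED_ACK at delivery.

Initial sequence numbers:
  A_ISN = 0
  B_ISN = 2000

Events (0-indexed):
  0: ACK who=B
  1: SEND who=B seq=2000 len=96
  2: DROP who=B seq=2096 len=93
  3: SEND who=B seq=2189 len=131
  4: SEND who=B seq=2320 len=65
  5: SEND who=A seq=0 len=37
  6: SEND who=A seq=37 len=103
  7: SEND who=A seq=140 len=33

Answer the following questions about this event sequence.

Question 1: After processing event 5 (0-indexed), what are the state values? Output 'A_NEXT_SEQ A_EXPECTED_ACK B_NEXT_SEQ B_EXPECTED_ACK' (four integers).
After event 0: A_seq=0 A_ack=2000 B_seq=2000 B_ack=0
After event 1: A_seq=0 A_ack=2096 B_seq=2096 B_ack=0
After event 2: A_seq=0 A_ack=2096 B_seq=2189 B_ack=0
After event 3: A_seq=0 A_ack=2096 B_seq=2320 B_ack=0
After event 4: A_seq=0 A_ack=2096 B_seq=2385 B_ack=0
After event 5: A_seq=37 A_ack=2096 B_seq=2385 B_ack=37

37 2096 2385 37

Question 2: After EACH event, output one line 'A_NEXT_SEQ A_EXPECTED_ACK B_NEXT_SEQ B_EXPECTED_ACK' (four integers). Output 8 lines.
0 2000 2000 0
0 2096 2096 0
0 2096 2189 0
0 2096 2320 0
0 2096 2385 0
37 2096 2385 37
140 2096 2385 140
173 2096 2385 173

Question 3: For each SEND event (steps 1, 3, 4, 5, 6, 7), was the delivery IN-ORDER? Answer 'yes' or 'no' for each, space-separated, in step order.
Answer: yes no no yes yes yes

Derivation:
Step 1: SEND seq=2000 -> in-order
Step 3: SEND seq=2189 -> out-of-order
Step 4: SEND seq=2320 -> out-of-order
Step 5: SEND seq=0 -> in-order
Step 6: SEND seq=37 -> in-order
Step 7: SEND seq=140 -> in-order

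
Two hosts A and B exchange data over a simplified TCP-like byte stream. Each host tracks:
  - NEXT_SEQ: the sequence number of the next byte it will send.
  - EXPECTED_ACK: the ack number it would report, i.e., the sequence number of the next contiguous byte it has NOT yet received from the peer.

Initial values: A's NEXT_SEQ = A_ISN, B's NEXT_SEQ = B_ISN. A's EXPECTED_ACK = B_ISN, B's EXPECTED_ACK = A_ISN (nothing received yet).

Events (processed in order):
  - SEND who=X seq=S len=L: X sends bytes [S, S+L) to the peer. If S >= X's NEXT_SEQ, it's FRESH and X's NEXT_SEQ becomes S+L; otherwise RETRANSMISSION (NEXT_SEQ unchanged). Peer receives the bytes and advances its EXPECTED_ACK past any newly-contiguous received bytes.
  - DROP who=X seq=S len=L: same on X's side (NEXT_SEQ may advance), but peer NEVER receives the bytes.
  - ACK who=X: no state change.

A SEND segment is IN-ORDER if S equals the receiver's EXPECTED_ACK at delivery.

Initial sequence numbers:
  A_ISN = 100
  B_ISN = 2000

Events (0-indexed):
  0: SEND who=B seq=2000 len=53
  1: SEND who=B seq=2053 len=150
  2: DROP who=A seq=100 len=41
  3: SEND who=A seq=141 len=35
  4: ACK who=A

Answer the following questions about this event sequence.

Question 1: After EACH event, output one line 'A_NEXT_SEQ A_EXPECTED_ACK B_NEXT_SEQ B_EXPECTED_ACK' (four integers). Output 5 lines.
100 2053 2053 100
100 2203 2203 100
141 2203 2203 100
176 2203 2203 100
176 2203 2203 100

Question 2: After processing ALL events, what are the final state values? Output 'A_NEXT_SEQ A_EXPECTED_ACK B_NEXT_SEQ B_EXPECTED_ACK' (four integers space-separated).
After event 0: A_seq=100 A_ack=2053 B_seq=2053 B_ack=100
After event 1: A_seq=100 A_ack=2203 B_seq=2203 B_ack=100
After event 2: A_seq=141 A_ack=2203 B_seq=2203 B_ack=100
After event 3: A_seq=176 A_ack=2203 B_seq=2203 B_ack=100
After event 4: A_seq=176 A_ack=2203 B_seq=2203 B_ack=100

Answer: 176 2203 2203 100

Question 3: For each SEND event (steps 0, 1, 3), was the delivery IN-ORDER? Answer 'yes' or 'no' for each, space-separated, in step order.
Answer: yes yes no

Derivation:
Step 0: SEND seq=2000 -> in-order
Step 1: SEND seq=2053 -> in-order
Step 3: SEND seq=141 -> out-of-order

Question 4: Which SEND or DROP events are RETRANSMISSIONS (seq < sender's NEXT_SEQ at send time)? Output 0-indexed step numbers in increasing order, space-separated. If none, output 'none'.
Answer: none

Derivation:
Step 0: SEND seq=2000 -> fresh
Step 1: SEND seq=2053 -> fresh
Step 2: DROP seq=100 -> fresh
Step 3: SEND seq=141 -> fresh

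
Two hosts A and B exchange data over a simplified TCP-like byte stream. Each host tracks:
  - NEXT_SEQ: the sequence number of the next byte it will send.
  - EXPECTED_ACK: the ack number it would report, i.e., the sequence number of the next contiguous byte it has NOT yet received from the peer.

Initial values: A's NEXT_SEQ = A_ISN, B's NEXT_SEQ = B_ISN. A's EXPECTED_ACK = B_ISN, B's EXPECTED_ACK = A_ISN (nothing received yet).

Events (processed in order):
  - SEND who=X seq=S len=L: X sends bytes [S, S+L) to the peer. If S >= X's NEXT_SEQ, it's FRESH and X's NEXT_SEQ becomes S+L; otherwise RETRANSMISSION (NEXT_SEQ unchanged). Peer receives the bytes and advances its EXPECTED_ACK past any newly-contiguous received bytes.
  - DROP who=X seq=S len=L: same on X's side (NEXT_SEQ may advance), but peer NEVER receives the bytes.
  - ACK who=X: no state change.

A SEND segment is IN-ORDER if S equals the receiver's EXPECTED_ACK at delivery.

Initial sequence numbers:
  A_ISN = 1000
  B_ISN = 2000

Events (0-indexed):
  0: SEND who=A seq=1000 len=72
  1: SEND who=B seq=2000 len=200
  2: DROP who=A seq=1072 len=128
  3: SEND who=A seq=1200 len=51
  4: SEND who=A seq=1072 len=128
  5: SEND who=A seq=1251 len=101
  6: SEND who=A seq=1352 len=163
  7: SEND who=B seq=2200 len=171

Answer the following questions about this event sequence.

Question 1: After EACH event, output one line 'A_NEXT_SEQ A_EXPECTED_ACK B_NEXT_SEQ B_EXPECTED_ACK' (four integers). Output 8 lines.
1072 2000 2000 1072
1072 2200 2200 1072
1200 2200 2200 1072
1251 2200 2200 1072
1251 2200 2200 1251
1352 2200 2200 1352
1515 2200 2200 1515
1515 2371 2371 1515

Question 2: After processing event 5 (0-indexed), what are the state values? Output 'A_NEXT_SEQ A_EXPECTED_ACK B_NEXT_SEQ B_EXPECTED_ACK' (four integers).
After event 0: A_seq=1072 A_ack=2000 B_seq=2000 B_ack=1072
After event 1: A_seq=1072 A_ack=2200 B_seq=2200 B_ack=1072
After event 2: A_seq=1200 A_ack=2200 B_seq=2200 B_ack=1072
After event 3: A_seq=1251 A_ack=2200 B_seq=2200 B_ack=1072
After event 4: A_seq=1251 A_ack=2200 B_seq=2200 B_ack=1251
After event 5: A_seq=1352 A_ack=2200 B_seq=2200 B_ack=1352

1352 2200 2200 1352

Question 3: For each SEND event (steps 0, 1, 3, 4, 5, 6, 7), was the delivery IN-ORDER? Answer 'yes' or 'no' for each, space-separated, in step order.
Step 0: SEND seq=1000 -> in-order
Step 1: SEND seq=2000 -> in-order
Step 3: SEND seq=1200 -> out-of-order
Step 4: SEND seq=1072 -> in-order
Step 5: SEND seq=1251 -> in-order
Step 6: SEND seq=1352 -> in-order
Step 7: SEND seq=2200 -> in-order

Answer: yes yes no yes yes yes yes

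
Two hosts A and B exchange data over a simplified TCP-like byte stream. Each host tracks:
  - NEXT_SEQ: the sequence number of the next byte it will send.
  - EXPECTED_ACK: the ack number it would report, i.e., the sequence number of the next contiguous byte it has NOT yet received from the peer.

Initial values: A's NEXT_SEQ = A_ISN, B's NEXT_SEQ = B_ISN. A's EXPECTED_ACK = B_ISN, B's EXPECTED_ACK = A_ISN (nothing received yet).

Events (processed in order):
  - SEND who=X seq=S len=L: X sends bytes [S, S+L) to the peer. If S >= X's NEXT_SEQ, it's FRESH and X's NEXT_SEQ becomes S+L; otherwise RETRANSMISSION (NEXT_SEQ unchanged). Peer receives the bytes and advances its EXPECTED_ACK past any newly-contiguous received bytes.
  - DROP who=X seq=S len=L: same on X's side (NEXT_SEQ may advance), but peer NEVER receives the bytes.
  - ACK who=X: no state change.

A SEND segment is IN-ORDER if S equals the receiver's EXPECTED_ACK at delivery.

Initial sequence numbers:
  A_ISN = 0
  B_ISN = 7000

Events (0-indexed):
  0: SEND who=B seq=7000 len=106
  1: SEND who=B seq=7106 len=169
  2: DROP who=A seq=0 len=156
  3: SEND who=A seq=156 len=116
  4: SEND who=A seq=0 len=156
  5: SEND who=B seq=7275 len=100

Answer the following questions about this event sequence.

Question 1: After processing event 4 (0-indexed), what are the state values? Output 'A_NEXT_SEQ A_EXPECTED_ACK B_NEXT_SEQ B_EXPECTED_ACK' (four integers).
After event 0: A_seq=0 A_ack=7106 B_seq=7106 B_ack=0
After event 1: A_seq=0 A_ack=7275 B_seq=7275 B_ack=0
After event 2: A_seq=156 A_ack=7275 B_seq=7275 B_ack=0
After event 3: A_seq=272 A_ack=7275 B_seq=7275 B_ack=0
After event 4: A_seq=272 A_ack=7275 B_seq=7275 B_ack=272

272 7275 7275 272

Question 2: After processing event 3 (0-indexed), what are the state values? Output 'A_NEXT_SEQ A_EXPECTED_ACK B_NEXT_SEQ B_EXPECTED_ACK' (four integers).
After event 0: A_seq=0 A_ack=7106 B_seq=7106 B_ack=0
After event 1: A_seq=0 A_ack=7275 B_seq=7275 B_ack=0
After event 2: A_seq=156 A_ack=7275 B_seq=7275 B_ack=0
After event 3: A_seq=272 A_ack=7275 B_seq=7275 B_ack=0

272 7275 7275 0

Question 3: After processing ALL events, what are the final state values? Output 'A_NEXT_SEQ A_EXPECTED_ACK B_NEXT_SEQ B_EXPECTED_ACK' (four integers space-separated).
After event 0: A_seq=0 A_ack=7106 B_seq=7106 B_ack=0
After event 1: A_seq=0 A_ack=7275 B_seq=7275 B_ack=0
After event 2: A_seq=156 A_ack=7275 B_seq=7275 B_ack=0
After event 3: A_seq=272 A_ack=7275 B_seq=7275 B_ack=0
After event 4: A_seq=272 A_ack=7275 B_seq=7275 B_ack=272
After event 5: A_seq=272 A_ack=7375 B_seq=7375 B_ack=272

Answer: 272 7375 7375 272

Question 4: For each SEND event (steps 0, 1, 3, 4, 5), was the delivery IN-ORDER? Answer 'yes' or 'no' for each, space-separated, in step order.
Step 0: SEND seq=7000 -> in-order
Step 1: SEND seq=7106 -> in-order
Step 3: SEND seq=156 -> out-of-order
Step 4: SEND seq=0 -> in-order
Step 5: SEND seq=7275 -> in-order

Answer: yes yes no yes yes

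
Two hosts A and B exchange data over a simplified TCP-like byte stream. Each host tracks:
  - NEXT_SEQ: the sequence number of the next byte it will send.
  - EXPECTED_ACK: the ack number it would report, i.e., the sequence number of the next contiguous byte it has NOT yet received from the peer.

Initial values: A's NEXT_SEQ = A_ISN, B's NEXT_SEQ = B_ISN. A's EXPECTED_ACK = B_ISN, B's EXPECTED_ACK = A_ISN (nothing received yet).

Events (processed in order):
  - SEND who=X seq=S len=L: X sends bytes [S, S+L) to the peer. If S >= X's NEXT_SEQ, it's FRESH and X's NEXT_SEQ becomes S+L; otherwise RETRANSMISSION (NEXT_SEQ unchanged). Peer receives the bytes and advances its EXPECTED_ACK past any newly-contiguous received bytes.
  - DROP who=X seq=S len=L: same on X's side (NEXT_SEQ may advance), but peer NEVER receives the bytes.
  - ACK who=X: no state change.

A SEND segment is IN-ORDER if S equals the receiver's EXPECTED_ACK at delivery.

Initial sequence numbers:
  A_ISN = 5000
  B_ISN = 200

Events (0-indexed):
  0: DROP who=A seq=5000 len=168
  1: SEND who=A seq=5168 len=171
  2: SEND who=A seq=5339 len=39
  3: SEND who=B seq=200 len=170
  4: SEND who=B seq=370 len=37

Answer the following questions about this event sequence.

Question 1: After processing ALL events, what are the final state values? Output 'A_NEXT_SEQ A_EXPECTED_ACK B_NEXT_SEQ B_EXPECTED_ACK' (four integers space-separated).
After event 0: A_seq=5168 A_ack=200 B_seq=200 B_ack=5000
After event 1: A_seq=5339 A_ack=200 B_seq=200 B_ack=5000
After event 2: A_seq=5378 A_ack=200 B_seq=200 B_ack=5000
After event 3: A_seq=5378 A_ack=370 B_seq=370 B_ack=5000
After event 4: A_seq=5378 A_ack=407 B_seq=407 B_ack=5000

Answer: 5378 407 407 5000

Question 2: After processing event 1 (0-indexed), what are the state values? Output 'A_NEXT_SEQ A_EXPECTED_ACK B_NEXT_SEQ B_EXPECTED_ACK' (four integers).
After event 0: A_seq=5168 A_ack=200 B_seq=200 B_ack=5000
After event 1: A_seq=5339 A_ack=200 B_seq=200 B_ack=5000

5339 200 200 5000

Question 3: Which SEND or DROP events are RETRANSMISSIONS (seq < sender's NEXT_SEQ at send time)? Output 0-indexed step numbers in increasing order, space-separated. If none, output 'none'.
Answer: none

Derivation:
Step 0: DROP seq=5000 -> fresh
Step 1: SEND seq=5168 -> fresh
Step 2: SEND seq=5339 -> fresh
Step 3: SEND seq=200 -> fresh
Step 4: SEND seq=370 -> fresh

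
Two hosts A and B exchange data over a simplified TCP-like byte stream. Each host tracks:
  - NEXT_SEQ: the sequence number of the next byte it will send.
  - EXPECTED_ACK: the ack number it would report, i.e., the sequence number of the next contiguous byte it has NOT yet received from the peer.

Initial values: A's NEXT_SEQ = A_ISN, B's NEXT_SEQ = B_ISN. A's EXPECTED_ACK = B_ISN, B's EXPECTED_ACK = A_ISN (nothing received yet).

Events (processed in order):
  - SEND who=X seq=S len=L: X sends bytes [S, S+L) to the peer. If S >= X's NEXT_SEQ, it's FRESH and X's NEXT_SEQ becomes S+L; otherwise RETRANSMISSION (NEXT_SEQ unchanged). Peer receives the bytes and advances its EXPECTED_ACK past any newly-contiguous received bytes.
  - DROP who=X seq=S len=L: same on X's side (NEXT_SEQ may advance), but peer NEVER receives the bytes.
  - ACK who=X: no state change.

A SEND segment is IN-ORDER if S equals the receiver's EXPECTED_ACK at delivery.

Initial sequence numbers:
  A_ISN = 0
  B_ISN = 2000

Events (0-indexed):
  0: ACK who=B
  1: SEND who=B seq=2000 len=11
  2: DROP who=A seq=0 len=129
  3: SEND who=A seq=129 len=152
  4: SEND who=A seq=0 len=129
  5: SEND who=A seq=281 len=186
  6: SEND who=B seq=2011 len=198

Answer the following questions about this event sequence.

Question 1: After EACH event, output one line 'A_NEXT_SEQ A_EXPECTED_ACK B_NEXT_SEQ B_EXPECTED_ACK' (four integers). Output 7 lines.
0 2000 2000 0
0 2011 2011 0
129 2011 2011 0
281 2011 2011 0
281 2011 2011 281
467 2011 2011 467
467 2209 2209 467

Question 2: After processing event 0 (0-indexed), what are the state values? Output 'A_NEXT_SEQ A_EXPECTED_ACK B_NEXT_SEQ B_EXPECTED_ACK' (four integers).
After event 0: A_seq=0 A_ack=2000 B_seq=2000 B_ack=0

0 2000 2000 0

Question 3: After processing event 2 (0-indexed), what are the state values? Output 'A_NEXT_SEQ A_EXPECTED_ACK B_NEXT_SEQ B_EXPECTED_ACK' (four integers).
After event 0: A_seq=0 A_ack=2000 B_seq=2000 B_ack=0
After event 1: A_seq=0 A_ack=2011 B_seq=2011 B_ack=0
After event 2: A_seq=129 A_ack=2011 B_seq=2011 B_ack=0

129 2011 2011 0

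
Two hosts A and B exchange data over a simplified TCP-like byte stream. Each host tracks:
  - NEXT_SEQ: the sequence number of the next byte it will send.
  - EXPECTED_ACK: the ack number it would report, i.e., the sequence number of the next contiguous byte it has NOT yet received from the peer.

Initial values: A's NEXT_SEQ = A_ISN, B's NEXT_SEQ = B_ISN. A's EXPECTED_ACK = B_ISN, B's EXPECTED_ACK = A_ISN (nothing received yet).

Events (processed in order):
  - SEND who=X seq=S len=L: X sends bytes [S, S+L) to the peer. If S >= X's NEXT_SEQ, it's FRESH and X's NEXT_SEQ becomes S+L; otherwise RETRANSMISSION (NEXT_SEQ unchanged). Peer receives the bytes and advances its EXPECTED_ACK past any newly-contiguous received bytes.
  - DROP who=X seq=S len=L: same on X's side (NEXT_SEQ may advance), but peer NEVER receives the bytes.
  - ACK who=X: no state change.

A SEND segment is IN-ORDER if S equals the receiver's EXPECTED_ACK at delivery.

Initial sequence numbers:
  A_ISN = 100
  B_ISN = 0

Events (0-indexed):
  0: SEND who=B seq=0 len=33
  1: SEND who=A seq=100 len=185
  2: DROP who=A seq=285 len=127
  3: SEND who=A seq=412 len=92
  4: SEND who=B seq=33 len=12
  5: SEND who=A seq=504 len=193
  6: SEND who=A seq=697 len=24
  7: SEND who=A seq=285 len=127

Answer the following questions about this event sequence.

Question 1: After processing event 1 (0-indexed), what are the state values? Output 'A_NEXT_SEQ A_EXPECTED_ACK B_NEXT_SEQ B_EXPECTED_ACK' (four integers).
After event 0: A_seq=100 A_ack=33 B_seq=33 B_ack=100
After event 1: A_seq=285 A_ack=33 B_seq=33 B_ack=285

285 33 33 285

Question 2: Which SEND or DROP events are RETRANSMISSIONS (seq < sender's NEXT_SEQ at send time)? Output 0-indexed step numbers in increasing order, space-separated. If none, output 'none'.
Answer: 7

Derivation:
Step 0: SEND seq=0 -> fresh
Step 1: SEND seq=100 -> fresh
Step 2: DROP seq=285 -> fresh
Step 3: SEND seq=412 -> fresh
Step 4: SEND seq=33 -> fresh
Step 5: SEND seq=504 -> fresh
Step 6: SEND seq=697 -> fresh
Step 7: SEND seq=285 -> retransmit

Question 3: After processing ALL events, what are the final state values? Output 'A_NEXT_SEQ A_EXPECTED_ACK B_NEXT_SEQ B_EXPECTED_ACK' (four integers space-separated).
Answer: 721 45 45 721

Derivation:
After event 0: A_seq=100 A_ack=33 B_seq=33 B_ack=100
After event 1: A_seq=285 A_ack=33 B_seq=33 B_ack=285
After event 2: A_seq=412 A_ack=33 B_seq=33 B_ack=285
After event 3: A_seq=504 A_ack=33 B_seq=33 B_ack=285
After event 4: A_seq=504 A_ack=45 B_seq=45 B_ack=285
After event 5: A_seq=697 A_ack=45 B_seq=45 B_ack=285
After event 6: A_seq=721 A_ack=45 B_seq=45 B_ack=285
After event 7: A_seq=721 A_ack=45 B_seq=45 B_ack=721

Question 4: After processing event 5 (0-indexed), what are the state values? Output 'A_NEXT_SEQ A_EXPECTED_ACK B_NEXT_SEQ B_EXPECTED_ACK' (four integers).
After event 0: A_seq=100 A_ack=33 B_seq=33 B_ack=100
After event 1: A_seq=285 A_ack=33 B_seq=33 B_ack=285
After event 2: A_seq=412 A_ack=33 B_seq=33 B_ack=285
After event 3: A_seq=504 A_ack=33 B_seq=33 B_ack=285
After event 4: A_seq=504 A_ack=45 B_seq=45 B_ack=285
After event 5: A_seq=697 A_ack=45 B_seq=45 B_ack=285

697 45 45 285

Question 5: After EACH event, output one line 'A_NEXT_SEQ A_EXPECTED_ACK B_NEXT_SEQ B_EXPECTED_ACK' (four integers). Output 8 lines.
100 33 33 100
285 33 33 285
412 33 33 285
504 33 33 285
504 45 45 285
697 45 45 285
721 45 45 285
721 45 45 721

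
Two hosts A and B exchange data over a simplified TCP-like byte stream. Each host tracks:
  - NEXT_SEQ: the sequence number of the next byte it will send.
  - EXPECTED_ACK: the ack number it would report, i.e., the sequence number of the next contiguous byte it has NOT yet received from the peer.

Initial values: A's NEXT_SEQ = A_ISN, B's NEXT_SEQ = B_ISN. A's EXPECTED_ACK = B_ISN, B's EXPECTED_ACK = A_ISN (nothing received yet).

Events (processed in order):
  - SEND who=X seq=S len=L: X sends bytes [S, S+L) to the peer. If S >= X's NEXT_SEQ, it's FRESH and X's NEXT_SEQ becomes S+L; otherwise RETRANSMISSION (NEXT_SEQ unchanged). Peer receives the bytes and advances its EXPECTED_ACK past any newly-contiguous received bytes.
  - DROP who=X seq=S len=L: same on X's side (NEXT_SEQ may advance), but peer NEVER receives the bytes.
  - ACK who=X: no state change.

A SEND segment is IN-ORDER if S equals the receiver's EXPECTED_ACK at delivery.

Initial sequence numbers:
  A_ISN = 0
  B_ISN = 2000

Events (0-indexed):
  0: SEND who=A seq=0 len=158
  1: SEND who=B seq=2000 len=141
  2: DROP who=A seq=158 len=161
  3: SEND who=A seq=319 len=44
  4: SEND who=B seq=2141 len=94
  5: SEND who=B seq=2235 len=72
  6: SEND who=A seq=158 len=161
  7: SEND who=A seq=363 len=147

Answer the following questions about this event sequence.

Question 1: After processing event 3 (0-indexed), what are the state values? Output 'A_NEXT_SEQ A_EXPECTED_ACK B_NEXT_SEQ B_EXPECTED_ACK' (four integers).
After event 0: A_seq=158 A_ack=2000 B_seq=2000 B_ack=158
After event 1: A_seq=158 A_ack=2141 B_seq=2141 B_ack=158
After event 2: A_seq=319 A_ack=2141 B_seq=2141 B_ack=158
After event 3: A_seq=363 A_ack=2141 B_seq=2141 B_ack=158

363 2141 2141 158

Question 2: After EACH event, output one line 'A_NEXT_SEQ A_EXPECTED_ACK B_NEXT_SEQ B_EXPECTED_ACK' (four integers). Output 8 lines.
158 2000 2000 158
158 2141 2141 158
319 2141 2141 158
363 2141 2141 158
363 2235 2235 158
363 2307 2307 158
363 2307 2307 363
510 2307 2307 510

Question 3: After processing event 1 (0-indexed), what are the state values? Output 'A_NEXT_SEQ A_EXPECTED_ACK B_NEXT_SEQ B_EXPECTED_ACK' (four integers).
After event 0: A_seq=158 A_ack=2000 B_seq=2000 B_ack=158
After event 1: A_seq=158 A_ack=2141 B_seq=2141 B_ack=158

158 2141 2141 158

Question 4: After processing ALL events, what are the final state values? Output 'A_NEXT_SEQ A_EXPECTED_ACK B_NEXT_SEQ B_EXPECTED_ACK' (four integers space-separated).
After event 0: A_seq=158 A_ack=2000 B_seq=2000 B_ack=158
After event 1: A_seq=158 A_ack=2141 B_seq=2141 B_ack=158
After event 2: A_seq=319 A_ack=2141 B_seq=2141 B_ack=158
After event 3: A_seq=363 A_ack=2141 B_seq=2141 B_ack=158
After event 4: A_seq=363 A_ack=2235 B_seq=2235 B_ack=158
After event 5: A_seq=363 A_ack=2307 B_seq=2307 B_ack=158
After event 6: A_seq=363 A_ack=2307 B_seq=2307 B_ack=363
After event 7: A_seq=510 A_ack=2307 B_seq=2307 B_ack=510

Answer: 510 2307 2307 510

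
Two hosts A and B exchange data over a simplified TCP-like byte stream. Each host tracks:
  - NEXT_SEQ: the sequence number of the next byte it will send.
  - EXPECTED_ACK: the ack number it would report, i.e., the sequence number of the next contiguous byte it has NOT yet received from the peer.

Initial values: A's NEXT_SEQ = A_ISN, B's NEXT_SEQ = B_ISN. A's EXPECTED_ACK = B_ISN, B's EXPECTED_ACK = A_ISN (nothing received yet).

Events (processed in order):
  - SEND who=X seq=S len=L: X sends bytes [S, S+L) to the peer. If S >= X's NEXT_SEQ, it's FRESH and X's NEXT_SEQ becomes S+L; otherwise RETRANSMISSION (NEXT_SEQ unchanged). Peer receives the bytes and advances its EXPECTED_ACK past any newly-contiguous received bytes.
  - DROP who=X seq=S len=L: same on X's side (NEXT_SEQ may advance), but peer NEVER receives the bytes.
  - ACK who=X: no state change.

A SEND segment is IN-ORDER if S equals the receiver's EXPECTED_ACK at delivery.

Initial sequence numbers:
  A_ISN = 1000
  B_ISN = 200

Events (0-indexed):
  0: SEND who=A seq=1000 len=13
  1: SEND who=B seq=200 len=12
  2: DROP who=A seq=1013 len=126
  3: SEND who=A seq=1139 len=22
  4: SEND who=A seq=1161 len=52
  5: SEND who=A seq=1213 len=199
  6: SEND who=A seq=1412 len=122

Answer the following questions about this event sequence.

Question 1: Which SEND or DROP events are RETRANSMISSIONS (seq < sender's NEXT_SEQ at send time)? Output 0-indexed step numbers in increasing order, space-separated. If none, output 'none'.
Step 0: SEND seq=1000 -> fresh
Step 1: SEND seq=200 -> fresh
Step 2: DROP seq=1013 -> fresh
Step 3: SEND seq=1139 -> fresh
Step 4: SEND seq=1161 -> fresh
Step 5: SEND seq=1213 -> fresh
Step 6: SEND seq=1412 -> fresh

Answer: none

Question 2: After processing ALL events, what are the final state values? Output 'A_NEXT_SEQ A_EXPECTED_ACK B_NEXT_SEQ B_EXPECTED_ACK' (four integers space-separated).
Answer: 1534 212 212 1013

Derivation:
After event 0: A_seq=1013 A_ack=200 B_seq=200 B_ack=1013
After event 1: A_seq=1013 A_ack=212 B_seq=212 B_ack=1013
After event 2: A_seq=1139 A_ack=212 B_seq=212 B_ack=1013
After event 3: A_seq=1161 A_ack=212 B_seq=212 B_ack=1013
After event 4: A_seq=1213 A_ack=212 B_seq=212 B_ack=1013
After event 5: A_seq=1412 A_ack=212 B_seq=212 B_ack=1013
After event 6: A_seq=1534 A_ack=212 B_seq=212 B_ack=1013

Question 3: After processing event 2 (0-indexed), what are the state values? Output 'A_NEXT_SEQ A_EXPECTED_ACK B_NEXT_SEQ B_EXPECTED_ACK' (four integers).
After event 0: A_seq=1013 A_ack=200 B_seq=200 B_ack=1013
After event 1: A_seq=1013 A_ack=212 B_seq=212 B_ack=1013
After event 2: A_seq=1139 A_ack=212 B_seq=212 B_ack=1013

1139 212 212 1013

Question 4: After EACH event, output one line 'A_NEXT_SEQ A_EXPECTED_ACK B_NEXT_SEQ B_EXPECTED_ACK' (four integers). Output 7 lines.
1013 200 200 1013
1013 212 212 1013
1139 212 212 1013
1161 212 212 1013
1213 212 212 1013
1412 212 212 1013
1534 212 212 1013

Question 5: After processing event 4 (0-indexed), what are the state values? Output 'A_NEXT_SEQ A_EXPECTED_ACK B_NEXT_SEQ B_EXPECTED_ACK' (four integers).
After event 0: A_seq=1013 A_ack=200 B_seq=200 B_ack=1013
After event 1: A_seq=1013 A_ack=212 B_seq=212 B_ack=1013
After event 2: A_seq=1139 A_ack=212 B_seq=212 B_ack=1013
After event 3: A_seq=1161 A_ack=212 B_seq=212 B_ack=1013
After event 4: A_seq=1213 A_ack=212 B_seq=212 B_ack=1013

1213 212 212 1013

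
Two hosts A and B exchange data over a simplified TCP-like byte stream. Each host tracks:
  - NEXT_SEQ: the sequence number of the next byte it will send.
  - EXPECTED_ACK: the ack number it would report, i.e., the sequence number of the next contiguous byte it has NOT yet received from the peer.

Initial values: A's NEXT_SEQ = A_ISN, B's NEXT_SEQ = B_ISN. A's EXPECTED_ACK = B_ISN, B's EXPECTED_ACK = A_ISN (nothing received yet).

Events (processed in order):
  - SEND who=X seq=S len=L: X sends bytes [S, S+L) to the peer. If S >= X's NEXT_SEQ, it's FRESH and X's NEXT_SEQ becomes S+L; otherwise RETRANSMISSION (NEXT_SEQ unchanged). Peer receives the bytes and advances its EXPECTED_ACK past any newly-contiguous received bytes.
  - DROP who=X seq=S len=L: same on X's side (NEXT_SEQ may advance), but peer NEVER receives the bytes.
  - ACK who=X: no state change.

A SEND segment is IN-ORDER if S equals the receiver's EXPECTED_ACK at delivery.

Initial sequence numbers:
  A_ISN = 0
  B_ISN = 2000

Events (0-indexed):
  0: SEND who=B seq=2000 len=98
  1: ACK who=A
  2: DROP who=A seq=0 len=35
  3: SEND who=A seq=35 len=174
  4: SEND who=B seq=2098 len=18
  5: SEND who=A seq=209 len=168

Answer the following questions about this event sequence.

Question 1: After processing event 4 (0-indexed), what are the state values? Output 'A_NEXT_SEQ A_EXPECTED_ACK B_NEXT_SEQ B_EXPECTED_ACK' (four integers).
After event 0: A_seq=0 A_ack=2098 B_seq=2098 B_ack=0
After event 1: A_seq=0 A_ack=2098 B_seq=2098 B_ack=0
After event 2: A_seq=35 A_ack=2098 B_seq=2098 B_ack=0
After event 3: A_seq=209 A_ack=2098 B_seq=2098 B_ack=0
After event 4: A_seq=209 A_ack=2116 B_seq=2116 B_ack=0

209 2116 2116 0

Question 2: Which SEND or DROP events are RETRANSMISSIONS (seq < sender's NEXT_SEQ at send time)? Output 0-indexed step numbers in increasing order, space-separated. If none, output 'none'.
Answer: none

Derivation:
Step 0: SEND seq=2000 -> fresh
Step 2: DROP seq=0 -> fresh
Step 3: SEND seq=35 -> fresh
Step 4: SEND seq=2098 -> fresh
Step 5: SEND seq=209 -> fresh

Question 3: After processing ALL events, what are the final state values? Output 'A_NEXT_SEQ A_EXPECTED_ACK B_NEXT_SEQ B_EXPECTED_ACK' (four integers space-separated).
Answer: 377 2116 2116 0

Derivation:
After event 0: A_seq=0 A_ack=2098 B_seq=2098 B_ack=0
After event 1: A_seq=0 A_ack=2098 B_seq=2098 B_ack=0
After event 2: A_seq=35 A_ack=2098 B_seq=2098 B_ack=0
After event 3: A_seq=209 A_ack=2098 B_seq=2098 B_ack=0
After event 4: A_seq=209 A_ack=2116 B_seq=2116 B_ack=0
After event 5: A_seq=377 A_ack=2116 B_seq=2116 B_ack=0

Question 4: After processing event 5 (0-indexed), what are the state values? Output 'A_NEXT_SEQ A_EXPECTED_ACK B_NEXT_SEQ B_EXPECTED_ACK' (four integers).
After event 0: A_seq=0 A_ack=2098 B_seq=2098 B_ack=0
After event 1: A_seq=0 A_ack=2098 B_seq=2098 B_ack=0
After event 2: A_seq=35 A_ack=2098 B_seq=2098 B_ack=0
After event 3: A_seq=209 A_ack=2098 B_seq=2098 B_ack=0
After event 4: A_seq=209 A_ack=2116 B_seq=2116 B_ack=0
After event 5: A_seq=377 A_ack=2116 B_seq=2116 B_ack=0

377 2116 2116 0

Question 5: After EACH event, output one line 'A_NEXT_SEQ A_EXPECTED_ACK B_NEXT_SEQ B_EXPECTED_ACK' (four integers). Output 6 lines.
0 2098 2098 0
0 2098 2098 0
35 2098 2098 0
209 2098 2098 0
209 2116 2116 0
377 2116 2116 0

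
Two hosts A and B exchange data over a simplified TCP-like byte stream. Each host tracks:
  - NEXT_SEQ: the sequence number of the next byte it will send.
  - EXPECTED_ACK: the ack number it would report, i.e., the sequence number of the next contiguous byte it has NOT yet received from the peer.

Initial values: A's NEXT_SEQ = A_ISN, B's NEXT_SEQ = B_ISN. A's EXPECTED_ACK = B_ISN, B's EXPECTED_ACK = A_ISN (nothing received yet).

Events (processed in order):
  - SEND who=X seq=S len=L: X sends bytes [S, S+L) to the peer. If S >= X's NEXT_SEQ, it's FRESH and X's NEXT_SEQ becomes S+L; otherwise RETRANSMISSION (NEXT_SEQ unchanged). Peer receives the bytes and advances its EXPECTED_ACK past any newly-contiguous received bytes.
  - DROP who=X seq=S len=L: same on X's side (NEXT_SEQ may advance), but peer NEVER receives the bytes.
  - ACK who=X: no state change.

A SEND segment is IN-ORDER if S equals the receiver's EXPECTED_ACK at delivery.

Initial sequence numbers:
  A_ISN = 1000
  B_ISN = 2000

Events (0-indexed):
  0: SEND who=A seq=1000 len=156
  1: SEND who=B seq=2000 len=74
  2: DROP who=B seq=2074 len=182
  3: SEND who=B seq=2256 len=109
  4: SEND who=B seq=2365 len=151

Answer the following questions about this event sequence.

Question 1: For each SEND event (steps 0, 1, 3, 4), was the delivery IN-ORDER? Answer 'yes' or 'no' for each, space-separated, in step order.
Step 0: SEND seq=1000 -> in-order
Step 1: SEND seq=2000 -> in-order
Step 3: SEND seq=2256 -> out-of-order
Step 4: SEND seq=2365 -> out-of-order

Answer: yes yes no no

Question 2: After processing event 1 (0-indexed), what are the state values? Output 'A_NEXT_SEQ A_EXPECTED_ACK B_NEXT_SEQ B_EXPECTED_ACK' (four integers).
After event 0: A_seq=1156 A_ack=2000 B_seq=2000 B_ack=1156
After event 1: A_seq=1156 A_ack=2074 B_seq=2074 B_ack=1156

1156 2074 2074 1156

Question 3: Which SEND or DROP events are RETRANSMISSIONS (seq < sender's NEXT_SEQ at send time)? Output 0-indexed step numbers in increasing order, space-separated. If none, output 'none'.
Answer: none

Derivation:
Step 0: SEND seq=1000 -> fresh
Step 1: SEND seq=2000 -> fresh
Step 2: DROP seq=2074 -> fresh
Step 3: SEND seq=2256 -> fresh
Step 4: SEND seq=2365 -> fresh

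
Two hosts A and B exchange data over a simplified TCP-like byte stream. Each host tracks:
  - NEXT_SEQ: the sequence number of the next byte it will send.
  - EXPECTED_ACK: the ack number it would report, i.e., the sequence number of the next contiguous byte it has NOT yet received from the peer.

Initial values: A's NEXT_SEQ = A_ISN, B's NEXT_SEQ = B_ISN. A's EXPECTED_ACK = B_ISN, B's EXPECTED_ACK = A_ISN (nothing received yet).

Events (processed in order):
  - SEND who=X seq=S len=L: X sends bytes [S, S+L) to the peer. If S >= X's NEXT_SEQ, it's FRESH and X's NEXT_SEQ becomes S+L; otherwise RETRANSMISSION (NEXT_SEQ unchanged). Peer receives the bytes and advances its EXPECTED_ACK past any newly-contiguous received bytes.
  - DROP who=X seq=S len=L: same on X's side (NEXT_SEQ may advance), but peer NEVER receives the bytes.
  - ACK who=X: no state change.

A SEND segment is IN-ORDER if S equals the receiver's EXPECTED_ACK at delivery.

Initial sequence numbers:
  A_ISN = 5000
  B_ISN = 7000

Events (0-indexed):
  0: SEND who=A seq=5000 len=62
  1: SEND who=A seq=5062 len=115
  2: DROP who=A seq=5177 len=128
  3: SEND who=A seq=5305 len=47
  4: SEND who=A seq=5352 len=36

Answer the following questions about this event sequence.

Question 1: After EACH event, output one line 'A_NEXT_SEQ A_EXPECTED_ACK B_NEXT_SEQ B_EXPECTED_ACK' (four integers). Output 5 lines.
5062 7000 7000 5062
5177 7000 7000 5177
5305 7000 7000 5177
5352 7000 7000 5177
5388 7000 7000 5177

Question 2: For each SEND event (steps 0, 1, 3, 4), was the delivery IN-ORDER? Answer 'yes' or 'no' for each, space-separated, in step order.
Answer: yes yes no no

Derivation:
Step 0: SEND seq=5000 -> in-order
Step 1: SEND seq=5062 -> in-order
Step 3: SEND seq=5305 -> out-of-order
Step 4: SEND seq=5352 -> out-of-order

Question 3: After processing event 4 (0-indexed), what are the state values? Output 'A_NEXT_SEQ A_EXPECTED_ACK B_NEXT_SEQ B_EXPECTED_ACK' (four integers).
After event 0: A_seq=5062 A_ack=7000 B_seq=7000 B_ack=5062
After event 1: A_seq=5177 A_ack=7000 B_seq=7000 B_ack=5177
After event 2: A_seq=5305 A_ack=7000 B_seq=7000 B_ack=5177
After event 3: A_seq=5352 A_ack=7000 B_seq=7000 B_ack=5177
After event 4: A_seq=5388 A_ack=7000 B_seq=7000 B_ack=5177

5388 7000 7000 5177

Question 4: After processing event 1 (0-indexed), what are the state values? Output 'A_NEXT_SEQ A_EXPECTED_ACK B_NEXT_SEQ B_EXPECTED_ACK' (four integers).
After event 0: A_seq=5062 A_ack=7000 B_seq=7000 B_ack=5062
After event 1: A_seq=5177 A_ack=7000 B_seq=7000 B_ack=5177

5177 7000 7000 5177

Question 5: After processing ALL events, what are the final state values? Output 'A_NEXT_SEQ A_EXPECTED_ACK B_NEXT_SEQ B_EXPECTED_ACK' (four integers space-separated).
After event 0: A_seq=5062 A_ack=7000 B_seq=7000 B_ack=5062
After event 1: A_seq=5177 A_ack=7000 B_seq=7000 B_ack=5177
After event 2: A_seq=5305 A_ack=7000 B_seq=7000 B_ack=5177
After event 3: A_seq=5352 A_ack=7000 B_seq=7000 B_ack=5177
After event 4: A_seq=5388 A_ack=7000 B_seq=7000 B_ack=5177

Answer: 5388 7000 7000 5177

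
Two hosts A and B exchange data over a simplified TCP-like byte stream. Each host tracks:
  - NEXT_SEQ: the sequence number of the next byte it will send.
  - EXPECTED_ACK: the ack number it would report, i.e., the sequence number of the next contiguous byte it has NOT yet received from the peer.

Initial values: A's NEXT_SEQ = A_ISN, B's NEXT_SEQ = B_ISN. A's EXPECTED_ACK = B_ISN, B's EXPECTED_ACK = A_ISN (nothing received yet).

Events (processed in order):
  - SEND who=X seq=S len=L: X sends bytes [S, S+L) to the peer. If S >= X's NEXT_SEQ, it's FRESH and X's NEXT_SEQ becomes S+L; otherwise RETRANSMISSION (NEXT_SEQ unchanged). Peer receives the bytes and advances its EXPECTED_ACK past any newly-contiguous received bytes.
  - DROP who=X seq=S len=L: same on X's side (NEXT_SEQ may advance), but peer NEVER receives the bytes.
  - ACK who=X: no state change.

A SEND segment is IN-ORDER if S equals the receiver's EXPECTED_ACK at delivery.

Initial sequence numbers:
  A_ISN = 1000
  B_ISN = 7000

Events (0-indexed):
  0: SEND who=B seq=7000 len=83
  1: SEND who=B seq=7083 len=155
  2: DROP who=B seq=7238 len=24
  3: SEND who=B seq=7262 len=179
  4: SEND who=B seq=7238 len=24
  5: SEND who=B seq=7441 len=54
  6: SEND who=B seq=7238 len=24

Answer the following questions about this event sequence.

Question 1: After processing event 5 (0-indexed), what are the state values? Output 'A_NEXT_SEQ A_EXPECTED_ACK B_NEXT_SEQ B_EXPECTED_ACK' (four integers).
After event 0: A_seq=1000 A_ack=7083 B_seq=7083 B_ack=1000
After event 1: A_seq=1000 A_ack=7238 B_seq=7238 B_ack=1000
After event 2: A_seq=1000 A_ack=7238 B_seq=7262 B_ack=1000
After event 3: A_seq=1000 A_ack=7238 B_seq=7441 B_ack=1000
After event 4: A_seq=1000 A_ack=7441 B_seq=7441 B_ack=1000
After event 5: A_seq=1000 A_ack=7495 B_seq=7495 B_ack=1000

1000 7495 7495 1000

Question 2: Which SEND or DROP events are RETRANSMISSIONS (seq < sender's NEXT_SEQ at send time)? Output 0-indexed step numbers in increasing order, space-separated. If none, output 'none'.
Answer: 4 6

Derivation:
Step 0: SEND seq=7000 -> fresh
Step 1: SEND seq=7083 -> fresh
Step 2: DROP seq=7238 -> fresh
Step 3: SEND seq=7262 -> fresh
Step 4: SEND seq=7238 -> retransmit
Step 5: SEND seq=7441 -> fresh
Step 6: SEND seq=7238 -> retransmit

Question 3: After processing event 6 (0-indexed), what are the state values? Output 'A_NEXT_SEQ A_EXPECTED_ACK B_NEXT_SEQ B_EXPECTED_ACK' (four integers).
After event 0: A_seq=1000 A_ack=7083 B_seq=7083 B_ack=1000
After event 1: A_seq=1000 A_ack=7238 B_seq=7238 B_ack=1000
After event 2: A_seq=1000 A_ack=7238 B_seq=7262 B_ack=1000
After event 3: A_seq=1000 A_ack=7238 B_seq=7441 B_ack=1000
After event 4: A_seq=1000 A_ack=7441 B_seq=7441 B_ack=1000
After event 5: A_seq=1000 A_ack=7495 B_seq=7495 B_ack=1000
After event 6: A_seq=1000 A_ack=7495 B_seq=7495 B_ack=1000

1000 7495 7495 1000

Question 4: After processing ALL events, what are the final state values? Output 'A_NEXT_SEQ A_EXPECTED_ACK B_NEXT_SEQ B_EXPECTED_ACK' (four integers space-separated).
Answer: 1000 7495 7495 1000

Derivation:
After event 0: A_seq=1000 A_ack=7083 B_seq=7083 B_ack=1000
After event 1: A_seq=1000 A_ack=7238 B_seq=7238 B_ack=1000
After event 2: A_seq=1000 A_ack=7238 B_seq=7262 B_ack=1000
After event 3: A_seq=1000 A_ack=7238 B_seq=7441 B_ack=1000
After event 4: A_seq=1000 A_ack=7441 B_seq=7441 B_ack=1000
After event 5: A_seq=1000 A_ack=7495 B_seq=7495 B_ack=1000
After event 6: A_seq=1000 A_ack=7495 B_seq=7495 B_ack=1000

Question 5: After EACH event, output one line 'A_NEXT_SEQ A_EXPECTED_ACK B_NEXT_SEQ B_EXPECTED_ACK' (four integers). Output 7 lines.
1000 7083 7083 1000
1000 7238 7238 1000
1000 7238 7262 1000
1000 7238 7441 1000
1000 7441 7441 1000
1000 7495 7495 1000
1000 7495 7495 1000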